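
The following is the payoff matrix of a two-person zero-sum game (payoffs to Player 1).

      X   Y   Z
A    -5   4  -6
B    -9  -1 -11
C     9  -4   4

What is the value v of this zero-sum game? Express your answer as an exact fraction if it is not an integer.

-4/9

Row minima: A → -6, B → -11, C → -4; maximin = -4.
Column maxima: X → 9, Y → 4, Z → 4; minimax = 4.
-4 ≠ 4, so there is no saddle point; optimal play is mixed.
B is strictly dominated by A, so Player 1 never plays it.
X is strictly dominated by Z (it gives Player 1 strictly more in every row), so Player 2 never plays it.
On the remaining 2×2 (A, C vs Y, Z):
Let Player 1 play A with probability p. Expected payoff against Y: 4p + (-4)(1−p) = 8p − 4; against Z: (-6)p + 4(1−p) = −10p + 4.
Setting these equal: 8p − 4 = −10p + 4 ⇒ 18p = 8 ⇒ p = 4/9, and the value is (8)·(4/9) − 4 = -4/9.
For Player 2: with q = P(Y), equating A's and C's payoffs gives 10q − 6 = −8q + 4 ⇒ q = 5/9.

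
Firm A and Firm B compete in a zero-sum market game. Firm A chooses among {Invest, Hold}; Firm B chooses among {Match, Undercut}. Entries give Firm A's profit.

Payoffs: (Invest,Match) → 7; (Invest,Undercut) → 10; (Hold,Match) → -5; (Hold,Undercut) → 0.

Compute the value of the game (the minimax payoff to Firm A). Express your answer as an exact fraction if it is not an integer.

Row minima: Invest → 7, Hold → -5; maximin = 7.
Column maxima: Match → 7, Undercut → 10; minimax = 7.
Since maximin = minimax = 7, there is a saddle point and the value is 7.

7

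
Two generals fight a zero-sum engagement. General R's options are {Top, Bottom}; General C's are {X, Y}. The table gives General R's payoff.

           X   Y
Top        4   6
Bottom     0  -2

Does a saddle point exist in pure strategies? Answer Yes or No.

Yes

Row minima: Top → 4, Bottom → -2; maximin = 4.
Column maxima: X → 4, Y → 6; minimax = 4.
maximin = minimax = 4, so a saddle point exists.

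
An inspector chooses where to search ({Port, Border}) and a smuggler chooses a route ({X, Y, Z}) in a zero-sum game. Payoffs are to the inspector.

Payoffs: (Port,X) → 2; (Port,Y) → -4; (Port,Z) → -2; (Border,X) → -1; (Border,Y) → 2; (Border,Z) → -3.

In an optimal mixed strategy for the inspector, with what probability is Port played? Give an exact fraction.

Row minima: Port → -4, Border → -3; maximin = -3.
Column maxima: X → 2, Y → 2, Z → -2; minimax = -2.
-3 ≠ -2, so there is no saddle point; optimal play is mixed.
X is strictly dominated by Z (it gives the inspector strictly more in every row), so the smuggler never plays it.
On the remaining 2×2 (Port, Border vs Y, Z):
Let the inspector play Port with probability p. Expected payoff against Y: (-4)p + 2(1−p) = −6p + 2; against Z: (-2)p + (-3)(1−p) = p − 3.
Setting these equal: −6p + 2 = p − 3 ⇒ −7p = -5 ⇒ p = 5/7, and the value is (-6)·(5/7) + 2 = -16/7.
For the smuggler: with q = P(Y), equating Port's and Border's payoffs gives −2q − 2 = 5q − 3 ⇒ q = 1/7.

5/7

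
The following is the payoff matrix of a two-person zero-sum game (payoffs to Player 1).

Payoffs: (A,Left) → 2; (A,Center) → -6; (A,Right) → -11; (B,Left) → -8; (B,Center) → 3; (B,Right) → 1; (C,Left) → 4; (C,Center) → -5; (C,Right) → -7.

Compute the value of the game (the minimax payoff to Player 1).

-13/5

Row minima: A → -11, B → -8, C → -7; maximin = -7.
Column maxima: Left → 4, Center → 3, Right → 1; minimax = 1.
-7 ≠ 1, so there is no saddle point; optimal play is mixed.
A is strictly dominated by C, so Player 1 never plays it.
Center is strictly dominated by Right (it gives Player 1 strictly more in every row), so Player 2 never plays it.
On the remaining 2×2 (B, C vs Left, Right):
Let Player 1 play B with probability p. Expected payoff against Left: (-8)p + 4(1−p) = −12p + 4; against Right: 1p + (-7)(1−p) = 8p − 7.
Setting these equal: −12p + 4 = 8p − 7 ⇒ −20p = -11 ⇒ p = 11/20, and the value is (-12)·(11/20) + 4 = -13/5.
For Player 2: with q = P(Left), equating B's and C's payoffs gives −9q + 1 = 11q − 7 ⇒ q = 2/5.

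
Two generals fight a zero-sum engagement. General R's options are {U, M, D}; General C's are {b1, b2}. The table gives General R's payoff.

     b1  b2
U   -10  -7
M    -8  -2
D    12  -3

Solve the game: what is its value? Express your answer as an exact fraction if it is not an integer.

-16/7

Row minima: U → -10, M → -8, D → -3; maximin = -3.
Column maxima: b1 → 12, b2 → -2; minimax = -2.
-3 ≠ -2, so there is no saddle point; optimal play is mixed.
U is strictly dominated by M, so General R never plays it.
On the remaining 2×2 (M, D vs b1, b2):
Let General R play M with probability p. Expected payoff against b1: (-8)p + 12(1−p) = −20p + 12; against b2: (-2)p + (-3)(1−p) = p − 3.
Setting these equal: −20p + 12 = p − 3 ⇒ −21p = -15 ⇒ p = 5/7, and the value is (-20)·(5/7) + 12 = -16/7.
For General C: with q = P(b1), equating M's and D's payoffs gives −6q − 2 = 15q − 3 ⇒ q = 1/21.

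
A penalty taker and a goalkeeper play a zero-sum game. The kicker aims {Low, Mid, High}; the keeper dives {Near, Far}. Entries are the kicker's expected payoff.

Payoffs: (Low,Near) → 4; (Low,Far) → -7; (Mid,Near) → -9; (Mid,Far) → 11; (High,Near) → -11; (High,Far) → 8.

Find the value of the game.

Row minima: Low → -7, Mid → -9, High → -11; maximin = -7.
Column maxima: Near → 4, Far → 11; minimax = 4.
-7 ≠ 4, so there is no saddle point; optimal play is mixed.
High is strictly dominated by Mid, so the kicker never plays it.
On the remaining 2×2 (Low, Mid vs Near, Far):
Let the kicker play Low with probability p. Expected payoff against Near: 4p + (-9)(1−p) = 13p − 9; against Far: (-7)p + 11(1−p) = −18p + 11.
Setting these equal: 13p − 9 = −18p + 11 ⇒ 31p = 20 ⇒ p = 20/31, and the value is (13)·(20/31) − 9 = -19/31.
For the keeper: with q = P(Near), equating Low's and Mid's payoffs gives 11q − 7 = −20q + 11 ⇒ q = 18/31.

-19/31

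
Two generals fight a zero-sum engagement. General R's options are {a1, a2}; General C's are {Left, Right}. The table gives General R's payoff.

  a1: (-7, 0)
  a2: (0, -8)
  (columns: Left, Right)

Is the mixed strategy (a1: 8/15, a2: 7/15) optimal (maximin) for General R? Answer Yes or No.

Yes

Against Left this mix gives (8/15)·(-7) + (7/15)·0 = -56/15.
Against Right this mix gives (8/15)·0 + (7/15)·(-8) = -56/15.
All of General C's active replies (Left, Right) yield -56/15, and no column does worse for General R. The mix makes General C indifferent and guarantees -56/15, so it is optimal.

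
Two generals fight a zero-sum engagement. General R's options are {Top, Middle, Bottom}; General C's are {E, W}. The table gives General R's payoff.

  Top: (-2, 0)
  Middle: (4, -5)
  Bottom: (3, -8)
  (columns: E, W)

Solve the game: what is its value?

-10/11

Row minima: Top → -2, Middle → -5, Bottom → -8; maximin = -2.
Column maxima: E → 4, W → 0; minimax = 0.
-2 ≠ 0, so there is no saddle point; optimal play is mixed.
Bottom is strictly dominated by Middle, so General R never plays it.
On the remaining 2×2 (Top, Middle vs E, W):
Let General R play Top with probability p. Expected payoff against E: (-2)p + 4(1−p) = −6p + 4; against W: 0p + (-5)(1−p) = 5p − 5.
Setting these equal: −6p + 4 = 5p − 5 ⇒ −11p = -9 ⇒ p = 9/11, and the value is (-6)·(9/11) + 4 = -10/11.
For General C: with q = P(E), equating Top's and Middle's payoffs gives −2q = 9q − 5 ⇒ q = 5/11.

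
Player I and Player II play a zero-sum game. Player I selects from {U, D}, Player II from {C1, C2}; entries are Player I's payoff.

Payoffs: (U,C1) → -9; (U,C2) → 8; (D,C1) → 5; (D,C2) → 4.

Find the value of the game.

38/9

Row minima: U → -9, D → 4; maximin = 4.
Column maxima: C1 → 5, C2 → 8; minimax = 5.
4 ≠ 5, so there is no saddle point; optimal play is mixed.
Let Player I play U with probability p. Expected payoff against C1: (-9)p + 5(1−p) = −14p + 5; against C2: 8p + 4(1−p) = 4p + 4.
Setting these equal: −14p + 5 = 4p + 4 ⇒ −18p = -1 ⇒ p = 1/18, and the value is (-14)·(1/18) + 5 = 38/9.
For Player II: with q = P(C1), equating U's and D's payoffs gives −17q + 8 = q + 4 ⇒ q = 2/9.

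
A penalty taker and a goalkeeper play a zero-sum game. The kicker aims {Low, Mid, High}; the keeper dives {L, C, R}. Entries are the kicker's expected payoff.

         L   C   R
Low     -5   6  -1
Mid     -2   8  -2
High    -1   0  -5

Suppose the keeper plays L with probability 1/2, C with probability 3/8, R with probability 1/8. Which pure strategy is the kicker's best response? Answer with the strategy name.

Expected payoff of Low: (1/2)·(-5) + (3/8)·6 + (1/8)·(-1) = -3/8.
Expected payoff of Mid: (1/2)·(-2) + (3/8)·8 + (1/8)·(-2) = 7/4.
Expected payoff of High: (1/2)·(-1) + (3/8)·0 + (1/8)·(-5) = -9/8.
The largest is 7/4, so the kicker's best response is Mid.

Mid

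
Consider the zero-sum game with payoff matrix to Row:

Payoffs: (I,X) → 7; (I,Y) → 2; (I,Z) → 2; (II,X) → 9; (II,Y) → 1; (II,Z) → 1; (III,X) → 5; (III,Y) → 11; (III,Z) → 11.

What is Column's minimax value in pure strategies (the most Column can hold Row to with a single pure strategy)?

Column maxima: X → 9, Y → 11, Z → 11.
The smallest of these is 9.

9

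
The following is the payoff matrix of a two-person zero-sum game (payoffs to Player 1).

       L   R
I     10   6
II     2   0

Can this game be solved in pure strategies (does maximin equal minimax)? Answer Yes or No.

Row minima: I → 6, II → 0; maximin = 6.
Column maxima: L → 10, R → 6; minimax = 6.
maximin = minimax = 6, so a saddle point exists.

Yes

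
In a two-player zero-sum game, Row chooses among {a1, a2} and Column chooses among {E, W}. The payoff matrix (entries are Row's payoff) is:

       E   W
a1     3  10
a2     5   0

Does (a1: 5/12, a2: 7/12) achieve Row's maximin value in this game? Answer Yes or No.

Against E this mix gives (5/12)·3 + (7/12)·5 = 25/6.
Against W this mix gives (5/12)·10 + (7/12)·0 = 25/6.
All of Column's active replies (E, W) yield 25/6, and no column does worse for Row. The mix makes Column indifferent and guarantees 25/6, so it is optimal.

Yes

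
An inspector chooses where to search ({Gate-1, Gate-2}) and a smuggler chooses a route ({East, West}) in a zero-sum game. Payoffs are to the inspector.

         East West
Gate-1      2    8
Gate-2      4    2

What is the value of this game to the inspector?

7/2

Row minima: Gate-1 → 2, Gate-2 → 2; maximin = 2.
Column maxima: East → 4, West → 8; minimax = 4.
2 ≠ 4, so there is no saddle point; optimal play is mixed.
Let the inspector play Gate-1 with probability p. Expected payoff against East: 2p + 4(1−p) = −2p + 4; against West: 8p + 2(1−p) = 6p + 2.
Setting these equal: −2p + 4 = 6p + 2 ⇒ −8p = -2 ⇒ p = 1/4, and the value is (-2)·(1/4) + 4 = 7/2.
For the smuggler: with q = P(East), equating Gate-1's and Gate-2's payoffs gives −6q + 8 = 2q + 2 ⇒ q = 3/4.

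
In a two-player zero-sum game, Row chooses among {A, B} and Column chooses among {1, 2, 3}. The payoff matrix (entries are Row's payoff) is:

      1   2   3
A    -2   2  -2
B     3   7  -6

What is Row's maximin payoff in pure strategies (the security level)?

Row minima: A → -2, B → -6.
The best of these is -2.

-2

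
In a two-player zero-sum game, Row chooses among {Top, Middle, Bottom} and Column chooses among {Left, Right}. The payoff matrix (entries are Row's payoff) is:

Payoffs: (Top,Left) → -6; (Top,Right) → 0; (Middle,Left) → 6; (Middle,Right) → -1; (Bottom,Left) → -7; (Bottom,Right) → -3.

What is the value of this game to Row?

Row minima: Top → -6, Middle → -1, Bottom → -7; maximin = -1.
Column maxima: Left → 6, Right → 0; minimax = 0.
-1 ≠ 0, so there is no saddle point; optimal play is mixed.
Bottom is strictly dominated by Top, so Row never plays it.
On the remaining 2×2 (Top, Middle vs Left, Right):
Let Row play Top with probability p. Expected payoff against Left: (-6)p + 6(1−p) = −12p + 6; against Right: 0p + (-1)(1−p) = p − 1.
Setting these equal: −12p + 6 = p − 1 ⇒ −13p = -7 ⇒ p = 7/13, and the value is (-12)·(7/13) + 6 = -6/13.
For Column: with q = P(Left), equating Top's and Middle's payoffs gives −6q = 7q − 1 ⇒ q = 1/13.

-6/13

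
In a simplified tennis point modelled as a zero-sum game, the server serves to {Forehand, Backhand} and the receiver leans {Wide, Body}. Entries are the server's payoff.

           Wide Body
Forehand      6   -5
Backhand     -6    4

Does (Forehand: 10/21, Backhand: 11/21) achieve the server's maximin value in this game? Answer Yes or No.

Against Wide this mix gives (10/21)·6 + (11/21)·(-6) = -2/7.
Against Body this mix gives (10/21)·(-5) + (11/21)·4 = -2/7.
All of the receiver's active replies (Wide, Body) yield -2/7, and no column does worse for the server. The mix makes the receiver indifferent and guarantees -2/7, so it is optimal.

Yes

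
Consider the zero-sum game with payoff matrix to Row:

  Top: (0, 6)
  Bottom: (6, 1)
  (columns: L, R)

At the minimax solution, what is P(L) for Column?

5/11

Row minima: Top → 0, Bottom → 1; maximin = 1.
Column maxima: L → 6, R → 6; minimax = 6.
1 ≠ 6, so there is no saddle point; optimal play is mixed.
Let Row play Top with probability p. Expected payoff against L: 0p + 6(1−p) = −6p + 6; against R: 6p + 1(1−p) = 5p + 1.
Setting these equal: −6p + 6 = 5p + 1 ⇒ −11p = -5 ⇒ p = 5/11, and the value is (-6)·(5/11) + 6 = 36/11.
For Column: with q = P(L), equating Top's and Bottom's payoffs gives −6q + 6 = 5q + 1 ⇒ q = 5/11.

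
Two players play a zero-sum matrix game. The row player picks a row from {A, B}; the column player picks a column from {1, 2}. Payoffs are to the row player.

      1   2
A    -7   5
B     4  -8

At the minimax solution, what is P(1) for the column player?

13/24

Row minima: A → -7, B → -8; maximin = -7.
Column maxima: 1 → 4, 2 → 5; minimax = 4.
-7 ≠ 4, so there is no saddle point; optimal play is mixed.
Let the row player play A with probability p. Expected payoff against 1: (-7)p + 4(1−p) = −11p + 4; against 2: 5p + (-8)(1−p) = 13p − 8.
Setting these equal: −11p + 4 = 13p − 8 ⇒ −24p = -12 ⇒ p = 1/2, and the value is (-11)·(1/2) + 4 = -3/2.
For the column player: with q = P(1), equating A's and B's payoffs gives −12q + 5 = 12q − 8 ⇒ q = 13/24.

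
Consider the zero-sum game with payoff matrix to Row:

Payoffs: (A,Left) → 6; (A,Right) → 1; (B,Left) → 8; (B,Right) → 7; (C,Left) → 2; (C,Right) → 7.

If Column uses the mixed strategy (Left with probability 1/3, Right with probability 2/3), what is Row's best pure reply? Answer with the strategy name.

Expected payoff of A: (1/3)·6 + (2/3)·1 = 8/3.
Expected payoff of B: (1/3)·8 + (2/3)·7 = 22/3.
Expected payoff of C: (1/3)·2 + (2/3)·7 = 16/3.
The largest is 22/3, so Row's best response is B.

B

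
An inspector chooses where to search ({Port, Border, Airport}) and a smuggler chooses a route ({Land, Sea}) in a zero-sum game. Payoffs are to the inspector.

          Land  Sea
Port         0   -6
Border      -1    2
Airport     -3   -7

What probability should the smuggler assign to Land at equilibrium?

8/9

Row minima: Port → -6, Border → -1, Airport → -7; maximin = -1.
Column maxima: Land → 0, Sea → 2; minimax = 0.
-1 ≠ 0, so there is no saddle point; optimal play is mixed.
Airport is strictly dominated by Port, so the inspector never plays it.
On the remaining 2×2 (Port, Border vs Land, Sea):
Let the inspector play Port with probability p. Expected payoff against Land: 0p + (-1)(1−p) = p − 1; against Sea: (-6)p + 2(1−p) = −8p + 2.
Setting these equal: p − 1 = −8p + 2 ⇒ 9p = 3 ⇒ p = 1/3, and the value is (1)·(1/3) − 1 = -2/3.
For the smuggler: with q = P(Land), equating Port's and Border's payoffs gives 6q − 6 = −3q + 2 ⇒ q = 8/9.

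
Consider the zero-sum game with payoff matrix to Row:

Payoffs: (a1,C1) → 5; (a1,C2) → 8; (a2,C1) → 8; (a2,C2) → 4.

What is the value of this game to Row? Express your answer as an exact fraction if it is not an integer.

44/7

Row minima: a1 → 5, a2 → 4; maximin = 5.
Column maxima: C1 → 8, C2 → 8; minimax = 8.
5 ≠ 8, so there is no saddle point; optimal play is mixed.
Let Row play a1 with probability p. Expected payoff against C1: 5p + 8(1−p) = −3p + 8; against C2: 8p + 4(1−p) = 4p + 4.
Setting these equal: −3p + 8 = 4p + 4 ⇒ −7p = -4 ⇒ p = 4/7, and the value is (-3)·(4/7) + 8 = 44/7.
For Column: with q = P(C1), equating a1's and a2's payoffs gives −3q + 8 = 4q + 4 ⇒ q = 4/7.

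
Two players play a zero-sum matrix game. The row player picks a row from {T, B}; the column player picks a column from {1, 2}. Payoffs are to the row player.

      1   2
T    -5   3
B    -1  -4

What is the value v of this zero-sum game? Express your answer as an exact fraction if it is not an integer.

Row minima: T → -5, B → -4; maximin = -4.
Column maxima: 1 → -1, 2 → 3; minimax = -1.
-4 ≠ -1, so there is no saddle point; optimal play is mixed.
Let the row player play T with probability p. Expected payoff against 1: (-5)p + (-1)(1−p) = −4p − 1; against 2: 3p + (-4)(1−p) = 7p − 4.
Setting these equal: −4p − 1 = 7p − 4 ⇒ −11p = -3 ⇒ p = 3/11, and the value is (-4)·(3/11) − 1 = -23/11.
For the column player: with q = P(1), equating T's and B's payoffs gives −8q + 3 = 3q − 4 ⇒ q = 7/11.

-23/11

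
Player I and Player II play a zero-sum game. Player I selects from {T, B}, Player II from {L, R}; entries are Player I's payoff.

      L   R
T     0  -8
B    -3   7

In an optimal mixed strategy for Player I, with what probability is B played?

Row minima: T → -8, B → -3; maximin = -3.
Column maxima: L → 0, R → 7; minimax = 0.
-3 ≠ 0, so there is no saddle point; optimal play is mixed.
Let Player I play T with probability p. Expected payoff against L: 0p + (-3)(1−p) = 3p − 3; against R: (-8)p + 7(1−p) = −15p + 7.
Setting these equal: 3p − 3 = −15p + 7 ⇒ 18p = 10 ⇒ p = 5/9, and the value is (3)·(5/9) − 3 = -4/3.
For Player II: with q = P(L), equating T's and B's payoffs gives 8q − 8 = −10q + 7 ⇒ q = 5/6.

4/9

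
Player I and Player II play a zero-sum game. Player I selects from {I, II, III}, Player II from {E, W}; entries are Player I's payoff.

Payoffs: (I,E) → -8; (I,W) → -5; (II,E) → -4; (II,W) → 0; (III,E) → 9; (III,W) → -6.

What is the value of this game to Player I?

-24/19

Row minima: I → -8, II → -4, III → -6; maximin = -4.
Column maxima: E → 9, W → 0; minimax = 0.
-4 ≠ 0, so there is no saddle point; optimal play is mixed.
I is strictly dominated by II, so Player I never plays it.
On the remaining 2×2 (II, III vs E, W):
Let Player I play II with probability p. Expected payoff against E: (-4)p + 9(1−p) = −13p + 9; against W: 0p + (-6)(1−p) = 6p − 6.
Setting these equal: −13p + 9 = 6p − 6 ⇒ −19p = -15 ⇒ p = 15/19, and the value is (-13)·(15/19) + 9 = -24/19.
For Player II: with q = P(E), equating II's and III's payoffs gives −4q = 15q − 6 ⇒ q = 6/19.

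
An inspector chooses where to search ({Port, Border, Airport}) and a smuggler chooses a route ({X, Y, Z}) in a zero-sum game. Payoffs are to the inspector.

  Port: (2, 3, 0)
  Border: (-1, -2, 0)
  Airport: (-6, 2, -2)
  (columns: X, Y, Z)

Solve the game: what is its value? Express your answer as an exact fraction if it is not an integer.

0

Row minima: Port → 0, Border → -2, Airport → -6; maximin = 0.
Column maxima: X → 2, Y → 3, Z → 0; minimax = 0.
Since maximin = minimax = 0, there is a saddle point and the value is 0.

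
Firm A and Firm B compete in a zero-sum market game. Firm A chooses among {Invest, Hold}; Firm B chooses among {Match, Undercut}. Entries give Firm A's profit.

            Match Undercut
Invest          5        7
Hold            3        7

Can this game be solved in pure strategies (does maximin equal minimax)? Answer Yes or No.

Yes

Row minima: Invest → 5, Hold → 3; maximin = 5.
Column maxima: Match → 5, Undercut → 7; minimax = 5.
maximin = minimax = 5, so a saddle point exists.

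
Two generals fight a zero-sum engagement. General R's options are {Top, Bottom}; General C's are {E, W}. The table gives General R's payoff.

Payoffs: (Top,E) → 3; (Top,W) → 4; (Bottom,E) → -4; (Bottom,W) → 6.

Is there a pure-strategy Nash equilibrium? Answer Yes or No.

Row minima: Top → 3, Bottom → -4; maximin = 3.
Column maxima: E → 3, W → 6; minimax = 3.
maximin = minimax = 3, so a saddle point exists.

Yes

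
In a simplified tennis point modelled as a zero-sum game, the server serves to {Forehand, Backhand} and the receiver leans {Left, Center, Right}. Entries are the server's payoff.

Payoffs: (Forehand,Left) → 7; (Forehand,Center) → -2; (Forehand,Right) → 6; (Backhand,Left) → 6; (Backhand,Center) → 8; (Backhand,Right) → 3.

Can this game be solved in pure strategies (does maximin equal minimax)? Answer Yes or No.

No

Row minima: Forehand → -2, Backhand → 3; maximin = 3.
Column maxima: Left → 7, Center → 8, Right → 6; minimax = 6.
3 ≠ 6, so no pure-strategy equilibrium exists.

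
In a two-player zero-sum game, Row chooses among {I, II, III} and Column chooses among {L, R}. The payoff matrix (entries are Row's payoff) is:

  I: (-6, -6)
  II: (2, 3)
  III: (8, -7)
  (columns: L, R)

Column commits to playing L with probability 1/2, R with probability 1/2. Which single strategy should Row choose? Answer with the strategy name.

Expected payoff of I: (1/2)·(-6) + (1/2)·(-6) = -6.
Expected payoff of II: (1/2)·2 + (1/2)·3 = 5/2.
Expected payoff of III: (1/2)·8 + (1/2)·(-7) = 1/2.
The largest is 5/2, so Row's best response is II.

II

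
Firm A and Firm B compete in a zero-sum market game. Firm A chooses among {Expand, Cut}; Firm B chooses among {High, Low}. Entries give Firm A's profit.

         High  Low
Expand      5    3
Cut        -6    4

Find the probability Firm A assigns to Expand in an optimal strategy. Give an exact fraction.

Row minima: Expand → 3, Cut → -6; maximin = 3.
Column maxima: High → 5, Low → 4; minimax = 4.
3 ≠ 4, so there is no saddle point; optimal play is mixed.
Let Firm A play Expand with probability p. Expected payoff against High: 5p + (-6)(1−p) = 11p − 6; against Low: 3p + 4(1−p) = −p + 4.
Setting these equal: 11p − 6 = −p + 4 ⇒ 12p = 10 ⇒ p = 5/6, and the value is (11)·(5/6) − 6 = 19/6.
For Firm B: with q = P(High), equating Expand's and Cut's payoffs gives 2q + 3 = −10q + 4 ⇒ q = 1/12.

5/6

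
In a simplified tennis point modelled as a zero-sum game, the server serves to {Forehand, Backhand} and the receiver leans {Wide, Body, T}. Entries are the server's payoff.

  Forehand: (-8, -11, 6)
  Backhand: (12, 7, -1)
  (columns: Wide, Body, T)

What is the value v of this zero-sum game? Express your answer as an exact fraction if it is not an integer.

Row minima: Forehand → -11, Backhand → -1; maximin = -1.
Column maxima: Wide → 12, Body → 7, T → 6; minimax = 6.
-1 ≠ 6, so there is no saddle point; optimal play is mixed.
Wide is strictly dominated by Body (it gives the server strictly more in every row), so the receiver never plays it.
On the remaining 2×2 (Forehand, Backhand vs Body, T):
Let the server play Forehand with probability p. Expected payoff against Body: (-11)p + 7(1−p) = −18p + 7; against T: 6p + (-1)(1−p) = 7p − 1.
Setting these equal: −18p + 7 = 7p − 1 ⇒ −25p = -8 ⇒ p = 8/25, and the value is (-18)·(8/25) + 7 = 31/25.
For the receiver: with q = P(Body), equating Forehand's and Backhand's payoffs gives −17q + 6 = 8q − 1 ⇒ q = 7/25.

31/25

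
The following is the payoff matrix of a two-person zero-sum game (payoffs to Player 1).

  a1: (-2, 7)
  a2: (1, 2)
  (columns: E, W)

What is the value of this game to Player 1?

Row minima: a1 → -2, a2 → 1; maximin = 1.
Column maxima: E → 1, W → 7; minimax = 1.
Since maximin = minimax = 1, there is a saddle point and the value is 1.

1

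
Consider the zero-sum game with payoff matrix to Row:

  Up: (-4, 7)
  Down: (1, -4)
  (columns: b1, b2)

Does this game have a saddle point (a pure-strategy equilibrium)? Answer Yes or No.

Row minima: Up → -4, Down → -4; maximin = -4.
Column maxima: b1 → 1, b2 → 7; minimax = 1.
-4 ≠ 1, so no pure-strategy equilibrium exists.

No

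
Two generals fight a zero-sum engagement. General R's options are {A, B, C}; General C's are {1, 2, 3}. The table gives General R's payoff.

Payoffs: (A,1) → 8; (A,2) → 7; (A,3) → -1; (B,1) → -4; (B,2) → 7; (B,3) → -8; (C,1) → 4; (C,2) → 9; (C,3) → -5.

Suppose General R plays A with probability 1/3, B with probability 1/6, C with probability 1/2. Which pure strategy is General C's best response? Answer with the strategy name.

If General C plays 1, General R's expected payoff is (1/3)·8 + (1/6)·(-4) + (1/2)·4 = 4.
If General C plays 2, General R's expected payoff is (1/3)·7 + (1/6)·7 + (1/2)·9 = 8.
If General C plays 3, General R's expected payoff is (1/3)·(-1) + (1/6)·(-8) + (1/2)·(-5) = -25/6.
General C minimizes General R's payoff; the smallest is -25/6, so the best response is 3.

3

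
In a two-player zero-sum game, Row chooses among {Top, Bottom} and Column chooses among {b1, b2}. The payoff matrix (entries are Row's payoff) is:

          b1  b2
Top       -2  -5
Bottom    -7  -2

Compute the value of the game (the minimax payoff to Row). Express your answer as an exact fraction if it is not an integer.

-31/8

Row minima: Top → -5, Bottom → -7; maximin = -5.
Column maxima: b1 → -2, b2 → -2; minimax = -2.
-5 ≠ -2, so there is no saddle point; optimal play is mixed.
Let Row play Top with probability p. Expected payoff against b1: (-2)p + (-7)(1−p) = 5p − 7; against b2: (-5)p + (-2)(1−p) = −3p − 2.
Setting these equal: 5p − 7 = −3p − 2 ⇒ 8p = 5 ⇒ p = 5/8, and the value is (5)·(5/8) − 7 = -31/8.
For Column: with q = P(b1), equating Top's and Bottom's payoffs gives 3q − 5 = −5q − 2 ⇒ q = 3/8.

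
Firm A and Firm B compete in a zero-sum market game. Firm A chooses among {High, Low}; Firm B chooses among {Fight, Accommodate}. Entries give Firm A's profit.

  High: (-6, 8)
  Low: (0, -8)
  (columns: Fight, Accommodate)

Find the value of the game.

-24/11

Row minima: High → -6, Low → -8; maximin = -6.
Column maxima: Fight → 0, Accommodate → 8; minimax = 0.
-6 ≠ 0, so there is no saddle point; optimal play is mixed.
Let Firm A play High with probability p. Expected payoff against Fight: (-6)p + 0(1−p) = −6p; against Accommodate: 8p + (-8)(1−p) = 16p − 8.
Setting these equal: −6p = 16p − 8 ⇒ −22p = -8 ⇒ p = 4/11, and the value is (-6)·(4/11) = -24/11.
For Firm B: with q = P(Fight), equating High's and Low's payoffs gives −14q + 8 = 8q − 8 ⇒ q = 8/11.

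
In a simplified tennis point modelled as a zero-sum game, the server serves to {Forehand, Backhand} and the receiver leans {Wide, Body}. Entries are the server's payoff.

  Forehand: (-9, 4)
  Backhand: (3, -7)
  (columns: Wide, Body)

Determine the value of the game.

Row minima: Forehand → -9, Backhand → -7; maximin = -7.
Column maxima: Wide → 3, Body → 4; minimax = 3.
-7 ≠ 3, so there is no saddle point; optimal play is mixed.
Let the server play Forehand with probability p. Expected payoff against Wide: (-9)p + 3(1−p) = −12p + 3; against Body: 4p + (-7)(1−p) = 11p − 7.
Setting these equal: −12p + 3 = 11p − 7 ⇒ −23p = -10 ⇒ p = 10/23, and the value is (-12)·(10/23) + 3 = -51/23.
For the receiver: with q = P(Wide), equating Forehand's and Backhand's payoffs gives −13q + 4 = 10q − 7 ⇒ q = 11/23.

-51/23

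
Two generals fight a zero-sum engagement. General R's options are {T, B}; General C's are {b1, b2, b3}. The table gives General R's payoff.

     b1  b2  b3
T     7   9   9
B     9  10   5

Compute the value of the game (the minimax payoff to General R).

Row minima: T → 7, B → 5; maximin = 7.
Column maxima: b1 → 9, b2 → 10, b3 → 9; minimax = 9.
7 ≠ 9, so there is no saddle point; optimal play is mixed.
b2 is strictly dominated by b1 (it gives General R strictly more in every row), so General C never plays it.
On the remaining 2×2 (T, B vs b1, b3):
Let General R play T with probability p. Expected payoff against b1: 7p + 9(1−p) = −2p + 9; against b3: 9p + 5(1−p) = 4p + 5.
Setting these equal: −2p + 9 = 4p + 5 ⇒ −6p = -4 ⇒ p = 2/3, and the value is (-2)·(2/3) + 9 = 23/3.
For General C: with q = P(b1), equating T's and B's payoffs gives −2q + 9 = 4q + 5 ⇒ q = 2/3.

23/3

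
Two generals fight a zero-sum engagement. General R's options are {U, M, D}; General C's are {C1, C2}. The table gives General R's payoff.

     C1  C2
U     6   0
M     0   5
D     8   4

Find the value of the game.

Row minima: U → 0, M → 0, D → 4; maximin = 4.
Column maxima: C1 → 8, C2 → 5; minimax = 5.
4 ≠ 5, so there is no saddle point; optimal play is mixed.
U is strictly dominated by D, so General R never plays it.
On the remaining 2×2 (M, D vs C1, C2):
Let General R play M with probability p. Expected payoff against C1: 0p + 8(1−p) = −8p + 8; against C2: 5p + 4(1−p) = p + 4.
Setting these equal: −8p + 8 = p + 4 ⇒ −9p = -4 ⇒ p = 4/9, and the value is (-8)·(4/9) + 8 = 40/9.
For General C: with q = P(C1), equating M's and D's payoffs gives −5q + 5 = 4q + 4 ⇒ q = 1/9.

40/9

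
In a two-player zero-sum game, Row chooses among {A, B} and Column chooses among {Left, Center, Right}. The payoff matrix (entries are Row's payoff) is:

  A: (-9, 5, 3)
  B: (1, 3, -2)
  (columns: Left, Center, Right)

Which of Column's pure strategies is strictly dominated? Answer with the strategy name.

Left holds Row's payoff strictly below Center in every row: -9 < 5, 1 < 3.
So Center is strictly dominated for Column.

Center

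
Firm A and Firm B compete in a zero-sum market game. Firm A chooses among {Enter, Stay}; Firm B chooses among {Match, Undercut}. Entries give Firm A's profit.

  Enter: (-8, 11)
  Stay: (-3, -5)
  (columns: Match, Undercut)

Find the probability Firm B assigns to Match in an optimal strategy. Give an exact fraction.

Row minima: Enter → -8, Stay → -5; maximin = -5.
Column maxima: Match → -3, Undercut → 11; minimax = -3.
-5 ≠ -3, so there is no saddle point; optimal play is mixed.
Let Firm A play Enter with probability p. Expected payoff against Match: (-8)p + (-3)(1−p) = −5p − 3; against Undercut: 11p + (-5)(1−p) = 16p − 5.
Setting these equal: −5p − 3 = 16p − 5 ⇒ −21p = -2 ⇒ p = 2/21, and the value is (-5)·(2/21) − 3 = -73/21.
For Firm B: with q = P(Match), equating Enter's and Stay's payoffs gives −19q + 11 = 2q − 5 ⇒ q = 16/21.

16/21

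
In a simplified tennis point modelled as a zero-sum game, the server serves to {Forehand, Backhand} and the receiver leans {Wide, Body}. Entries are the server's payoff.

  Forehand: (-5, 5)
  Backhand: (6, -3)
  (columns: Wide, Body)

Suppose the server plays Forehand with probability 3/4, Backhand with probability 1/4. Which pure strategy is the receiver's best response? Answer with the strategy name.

Wide

If the receiver plays Wide, the server's expected payoff is (3/4)·(-5) + (1/4)·6 = -9/4.
If the receiver plays Body, the server's expected payoff is (3/4)·5 + (1/4)·(-3) = 3.
The receiver minimizes the server's payoff; the smallest is -9/4, so the best response is Wide.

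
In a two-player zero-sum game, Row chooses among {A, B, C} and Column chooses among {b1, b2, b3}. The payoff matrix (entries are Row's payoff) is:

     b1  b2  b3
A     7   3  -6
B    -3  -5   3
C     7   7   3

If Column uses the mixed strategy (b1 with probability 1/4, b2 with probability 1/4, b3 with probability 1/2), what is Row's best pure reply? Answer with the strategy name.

Expected payoff of A: (1/4)·7 + (1/4)·3 + (1/2)·(-6) = -1/2.
Expected payoff of B: (1/4)·(-3) + (1/4)·(-5) + (1/2)·3 = -1/2.
Expected payoff of C: (1/4)·7 + (1/4)·7 + (1/2)·3 = 5.
The largest is 5, so Row's best response is C.

C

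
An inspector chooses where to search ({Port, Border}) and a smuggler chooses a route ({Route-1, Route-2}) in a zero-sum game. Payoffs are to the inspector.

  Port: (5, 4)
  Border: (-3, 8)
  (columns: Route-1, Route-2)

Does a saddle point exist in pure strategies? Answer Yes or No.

Row minima: Port → 4, Border → -3; maximin = 4.
Column maxima: Route-1 → 5, Route-2 → 8; minimax = 5.
4 ≠ 5, so no pure-strategy equilibrium exists.

No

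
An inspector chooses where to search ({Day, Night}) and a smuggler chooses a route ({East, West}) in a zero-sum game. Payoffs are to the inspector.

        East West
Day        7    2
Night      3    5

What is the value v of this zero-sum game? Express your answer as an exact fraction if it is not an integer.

Row minima: Day → 2, Night → 3; maximin = 3.
Column maxima: East → 7, West → 5; minimax = 5.
3 ≠ 5, so there is no saddle point; optimal play is mixed.
Let the inspector play Day with probability p. Expected payoff against East: 7p + 3(1−p) = 4p + 3; against West: 2p + 5(1−p) = −3p + 5.
Setting these equal: 4p + 3 = −3p + 5 ⇒ 7p = 2 ⇒ p = 2/7, and the value is (4)·(2/7) + 3 = 29/7.
For the smuggler: with q = P(East), equating Day's and Night's payoffs gives 5q + 2 = −2q + 5 ⇒ q = 3/7.

29/7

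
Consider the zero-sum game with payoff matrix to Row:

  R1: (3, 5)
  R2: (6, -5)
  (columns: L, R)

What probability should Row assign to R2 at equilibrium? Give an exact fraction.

2/13

Row minima: R1 → 3, R2 → -5; maximin = 3.
Column maxima: L → 6, R → 5; minimax = 5.
3 ≠ 5, so there is no saddle point; optimal play is mixed.
Let Row play R1 with probability p. Expected payoff against L: 3p + 6(1−p) = −3p + 6; against R: 5p + (-5)(1−p) = 10p − 5.
Setting these equal: −3p + 6 = 10p − 5 ⇒ −13p = -11 ⇒ p = 11/13, and the value is (-3)·(11/13) + 6 = 45/13.
For Column: with q = P(L), equating R1's and R2's payoffs gives −2q + 5 = 11q − 5 ⇒ q = 10/13.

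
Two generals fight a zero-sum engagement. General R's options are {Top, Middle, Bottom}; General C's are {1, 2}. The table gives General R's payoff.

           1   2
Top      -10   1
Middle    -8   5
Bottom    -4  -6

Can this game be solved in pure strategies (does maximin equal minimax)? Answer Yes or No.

No

Row minima: Top → -10, Middle → -8, Bottom → -6; maximin = -6.
Column maxima: 1 → -4, 2 → 5; minimax = -4.
-6 ≠ -4, so no pure-strategy equilibrium exists.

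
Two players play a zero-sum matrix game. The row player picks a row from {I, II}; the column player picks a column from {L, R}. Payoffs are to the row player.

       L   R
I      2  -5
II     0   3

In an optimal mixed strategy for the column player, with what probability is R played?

Row minima: I → -5, II → 0; maximin = 0.
Column maxima: L → 2, R → 3; minimax = 2.
0 ≠ 2, so there is no saddle point; optimal play is mixed.
Let the row player play I with probability p. Expected payoff against L: 2p + 0(1−p) = 2p; against R: (-5)p + 3(1−p) = −8p + 3.
Setting these equal: 2p = −8p + 3 ⇒ 10p = 3 ⇒ p = 3/10, and the value is (2)·(3/10) = 3/5.
For the column player: with q = P(L), equating I's and II's payoffs gives 7q − 5 = −3q + 3 ⇒ q = 4/5.

1/5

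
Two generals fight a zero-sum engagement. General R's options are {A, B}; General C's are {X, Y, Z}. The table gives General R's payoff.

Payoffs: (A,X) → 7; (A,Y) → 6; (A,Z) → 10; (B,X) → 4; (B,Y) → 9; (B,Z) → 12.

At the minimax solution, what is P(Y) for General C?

Row minima: A → 6, B → 4; maximin = 6.
Column maxima: X → 7, Y → 9, Z → 12; minimax = 7.
6 ≠ 7, so there is no saddle point; optimal play is mixed.
Z is strictly dominated by X (it gives General R strictly more in every row), so General C never plays it.
On the remaining 2×2 (A, B vs X, Y):
Let General R play A with probability p. Expected payoff against X: 7p + 4(1−p) = 3p + 4; against Y: 6p + 9(1−p) = −3p + 9.
Setting these equal: 3p + 4 = −3p + 9 ⇒ 6p = 5 ⇒ p = 5/6, and the value is (3)·(5/6) + 4 = 13/2.
For General C: with q = P(X), equating A's and B's payoffs gives q + 6 = −5q + 9 ⇒ q = 1/2.

1/2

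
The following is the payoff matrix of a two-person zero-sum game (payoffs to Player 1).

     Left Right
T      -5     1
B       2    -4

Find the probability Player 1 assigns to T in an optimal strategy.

1/2

Row minima: T → -5, B → -4; maximin = -4.
Column maxima: Left → 2, Right → 1; minimax = 1.
-4 ≠ 1, so there is no saddle point; optimal play is mixed.
Let Player 1 play T with probability p. Expected payoff against Left: (-5)p + 2(1−p) = −7p + 2; against Right: 1p + (-4)(1−p) = 5p − 4.
Setting these equal: −7p + 2 = 5p − 4 ⇒ −12p = -6 ⇒ p = 1/2, and the value is (-7)·(1/2) + 2 = -3/2.
For Player 2: with q = P(Left), equating T's and B's payoffs gives −6q + 1 = 6q − 4 ⇒ q = 5/12.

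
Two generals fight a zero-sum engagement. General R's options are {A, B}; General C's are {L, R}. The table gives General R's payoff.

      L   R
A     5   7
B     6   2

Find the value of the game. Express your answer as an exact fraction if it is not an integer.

Row minima: A → 5, B → 2; maximin = 5.
Column maxima: L → 6, R → 7; minimax = 6.
5 ≠ 6, so there is no saddle point; optimal play is mixed.
Let General R play A with probability p. Expected payoff against L: 5p + 6(1−p) = −p + 6; against R: 7p + 2(1−p) = 5p + 2.
Setting these equal: −p + 6 = 5p + 2 ⇒ −6p = -4 ⇒ p = 2/3, and the value is (-1)·(2/3) + 6 = 16/3.
For General C: with q = P(L), equating A's and B's payoffs gives −2q + 7 = 4q + 2 ⇒ q = 5/6.

16/3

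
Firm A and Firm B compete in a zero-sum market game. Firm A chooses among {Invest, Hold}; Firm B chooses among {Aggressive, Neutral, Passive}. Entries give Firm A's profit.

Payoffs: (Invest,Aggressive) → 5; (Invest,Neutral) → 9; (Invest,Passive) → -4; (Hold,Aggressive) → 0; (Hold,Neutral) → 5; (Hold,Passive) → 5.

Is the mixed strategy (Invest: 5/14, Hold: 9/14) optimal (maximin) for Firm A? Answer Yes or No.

Yes

Against Aggressive this mix gives (5/14)·5 + (9/14)·0 = 25/14.
Against Neutral this mix gives (5/14)·9 + (9/14)·5 = 45/7.
Against Passive this mix gives (5/14)·(-4) + (9/14)·5 = 25/14.
All of Firm B's active replies (Aggressive, Passive) yield 25/14, and no column does worse for Firm A. The mix makes Firm B indifferent and guarantees 25/14, so it is optimal.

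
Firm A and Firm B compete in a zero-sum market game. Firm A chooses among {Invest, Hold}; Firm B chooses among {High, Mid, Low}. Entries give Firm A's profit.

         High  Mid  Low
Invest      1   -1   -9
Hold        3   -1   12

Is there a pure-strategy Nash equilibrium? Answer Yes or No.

Yes

Row minima: Invest → -9, Hold → -1; maximin = -1.
Column maxima: High → 3, Mid → -1, Low → 12; minimax = -1.
maximin = minimax = -1, so a saddle point exists.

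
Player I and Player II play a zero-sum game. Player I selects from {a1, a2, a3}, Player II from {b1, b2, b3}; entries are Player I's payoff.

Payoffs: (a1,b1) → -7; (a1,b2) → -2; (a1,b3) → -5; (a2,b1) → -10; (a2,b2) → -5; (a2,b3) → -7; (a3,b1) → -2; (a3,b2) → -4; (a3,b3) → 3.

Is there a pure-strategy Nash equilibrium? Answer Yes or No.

No

Row minima: a1 → -7, a2 → -10, a3 → -4; maximin = -4.
Column maxima: b1 → -2, b2 → -2, b3 → 3; minimax = -2.
-4 ≠ -2, so no pure-strategy equilibrium exists.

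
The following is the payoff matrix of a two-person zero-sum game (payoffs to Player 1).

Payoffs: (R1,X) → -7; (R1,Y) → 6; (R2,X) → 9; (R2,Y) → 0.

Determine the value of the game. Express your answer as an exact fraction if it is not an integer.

Row minima: R1 → -7, R2 → 0; maximin = 0.
Column maxima: X → 9, Y → 6; minimax = 6.
0 ≠ 6, so there is no saddle point; optimal play is mixed.
Let Player 1 play R1 with probability p. Expected payoff against X: (-7)p + 9(1−p) = −16p + 9; against Y: 6p + 0(1−p) = 6p.
Setting these equal: −16p + 9 = 6p ⇒ −22p = -9 ⇒ p = 9/22, and the value is (-16)·(9/22) + 9 = 27/11.
For Player 2: with q = P(X), equating R1's and R2's payoffs gives −13q + 6 = 9q ⇒ q = 3/11.

27/11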